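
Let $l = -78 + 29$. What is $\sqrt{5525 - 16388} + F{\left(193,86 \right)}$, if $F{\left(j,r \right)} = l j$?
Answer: $-9457 + 3 i \sqrt{1207} \approx -9457.0 + 104.23 i$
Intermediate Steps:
$l = -49$
$F{\left(j,r \right)} = - 49 j$
$\sqrt{5525 - 16388} + F{\left(193,86 \right)} = \sqrt{5525 - 16388} - 9457 = \sqrt{-10863} - 9457 = 3 i \sqrt{1207} - 9457 = -9457 + 3 i \sqrt{1207}$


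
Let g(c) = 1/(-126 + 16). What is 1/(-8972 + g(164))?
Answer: -110/986921 ≈ -0.00011146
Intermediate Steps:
g(c) = -1/110 (g(c) = 1/(-110) = -1/110)
1/(-8972 + g(164)) = 1/(-8972 - 1/110) = 1/(-986921/110) = -110/986921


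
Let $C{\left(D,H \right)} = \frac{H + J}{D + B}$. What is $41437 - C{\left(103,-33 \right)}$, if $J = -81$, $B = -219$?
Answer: $\frac{2403289}{58} \approx 41436.0$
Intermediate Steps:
$C{\left(D,H \right)} = \frac{-81 + H}{-219 + D}$ ($C{\left(D,H \right)} = \frac{H - 81}{D - 219} = \frac{-81 + H}{-219 + D}$)
$41437 - C{\left(103,-33 \right)} = 41437 - \frac{-81 - 33}{-219 + 103} = 41437 - \frac{1}{-116} \left(-114\right) = 41437 - \left(- \frac{1}{116}\right) \left(-114\right) = 41437 - \frac{57}{58} = \frac{2403289}{58}$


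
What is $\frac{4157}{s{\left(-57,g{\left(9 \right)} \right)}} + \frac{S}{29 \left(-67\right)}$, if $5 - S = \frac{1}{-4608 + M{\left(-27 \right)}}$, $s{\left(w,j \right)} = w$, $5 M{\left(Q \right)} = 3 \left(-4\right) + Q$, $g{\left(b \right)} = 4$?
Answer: $- \frac{20712981981}{284002481} \approx -72.932$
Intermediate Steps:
$M{\left(Q \right)} = - \frac{12}{5} + \frac{Q}{5}$ ($M{\left(Q \right)} = \frac{3 \left(-4\right) + Q}{5} = \frac{-12 + Q}{5} = - \frac{12}{5} + \frac{Q}{5}$)
$S = \frac{115400}{23079}$ ($S = 5 - \frac{1}{-4608 + \left(- \frac{12}{5} + \frac{1}{5} \left(-27\right)\right)} = 5 - \frac{1}{-4608 - \frac{39}{5}} = 5 - \frac{1}{- \frac{23079}{5}} = 5 - - \frac{5}{23079} = 5 + \frac{5}{23079} = \frac{115400}{23079} \approx 5.0002$)
$\frac{4157}{s{\left(-57,g{\left(9 \right)} \right)}} + \frac{S}{29 \left(-67\right)} = \frac{4157}{-57} + \frac{115400}{23079 \cdot 29 \left(-67\right)} = 4157 \left(- \frac{1}{57}\right) + \frac{115400}{23079 \left(-1943\right)} = - \frac{4157}{57} + \frac{115400}{23079} \left(- \frac{1}{1943}\right) = - \frac{4157}{57} - \frac{115400}{44842497} = - \frac{20712981981}{284002481}$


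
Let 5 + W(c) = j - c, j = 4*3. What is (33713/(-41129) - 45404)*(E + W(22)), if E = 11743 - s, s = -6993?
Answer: -34960621853709/41129 ≈ -8.5002e+8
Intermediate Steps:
j = 12
E = 18736 (E = 11743 - 1*(-6993) = 11743 + 6993 = 18736)
W(c) = 7 - c (W(c) = -5 + (12 - c) = 7 - c)
(33713/(-41129) - 45404)*(E + W(22)) = (33713/(-41129) - 45404)*(18736 + (7 - 1*22)) = (33713*(-1/41129) - 45404)*(18736 + (7 - 22)) = (-33713/41129 - 45404)*(18736 - 15) = -1867454829/41129*18721 = -34960621853709/41129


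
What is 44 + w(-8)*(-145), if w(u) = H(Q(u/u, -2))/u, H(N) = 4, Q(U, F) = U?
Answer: 233/2 ≈ 116.50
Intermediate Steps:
w(u) = 4/u
44 + w(-8)*(-145) = 44 + (4/(-8))*(-145) = 44 + (4*(-1/8))*(-145) = 44 - 1/2*(-145) = 44 + 145/2 = 233/2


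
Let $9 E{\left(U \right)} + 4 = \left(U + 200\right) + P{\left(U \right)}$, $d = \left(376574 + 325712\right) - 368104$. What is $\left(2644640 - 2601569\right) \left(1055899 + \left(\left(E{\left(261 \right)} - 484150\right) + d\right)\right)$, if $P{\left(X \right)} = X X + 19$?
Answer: $\frac{118042909432}{3} \approx 3.9348 \cdot 10^{10}$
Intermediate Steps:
$P{\left(X \right)} = 19 + X^{2}$ ($P{\left(X \right)} = X^{2} + 19 = 19 + X^{2}$)
$d = 334182$ ($d = 702286 - 368104 = 334182$)
$E{\left(U \right)} = \frac{215}{9} + \frac{U}{9} + \frac{U^{2}}{9}$ ($E{\left(U \right)} = - \frac{4}{9} + \frac{\left(U + 200\right) + \left(19 + U^{2}\right)}{9} = - \frac{4}{9} + \frac{\left(200 + U\right) + \left(19 + U^{2}\right)}{9} = - \frac{4}{9} + \frac{219 + U + U^{2}}{9} = - \frac{4}{9} + \left(\frac{73}{3} + \frac{U}{9} + \frac{U^{2}}{9}\right) = \frac{215}{9} + \frac{U}{9} + \frac{U^{2}}{9}$)
$\left(2644640 - 2601569\right) \left(1055899 + \left(\left(E{\left(261 \right)} - 484150\right) + d\right)\right) = \left(2644640 - 2601569\right) \left(1055899 + \left(\left(\left(\frac{215}{9} + \frac{1}{9} \cdot 261 + \frac{261^{2}}{9}\right) - 484150\right) + 334182\right)\right) = 43071 \left(1055899 + \left(\left(\left(\frac{215}{9} + 29 + \frac{1}{9} \cdot 68121\right) - 484150\right) + 334182\right)\right) = 43071 \left(1055899 + \left(\left(\left(\frac{215}{9} + 29 + 7569\right) - 484150\right) + 334182\right)\right) = 43071 \left(1055899 + \left(\left(\frac{68597}{9} - 484150\right) + 334182\right)\right) = 43071 \left(1055899 + \left(- \frac{4288753}{9} + 334182\right)\right) = 43071 \left(1055899 - \frac{1281115}{9}\right) = 43071 \cdot \frac{8221976}{9} = \frac{118042909432}{3}$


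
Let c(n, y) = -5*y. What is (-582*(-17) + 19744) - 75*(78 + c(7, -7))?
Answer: 21163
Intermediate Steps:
(-582*(-17) + 19744) - 75*(78 + c(7, -7)) = (-582*(-17) + 19744) - 75*(78 - 5*(-7)) = (9894 + 19744) - 75*(78 + 35) = 29638 - 75*113 = 29638 - 8475 = 21163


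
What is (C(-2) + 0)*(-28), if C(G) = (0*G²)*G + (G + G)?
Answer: 112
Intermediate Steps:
C(G) = 2*G (C(G) = 0*G + 2*G = 0 + 2*G = 2*G)
(C(-2) + 0)*(-28) = (2*(-2) + 0)*(-28) = (-4 + 0)*(-28) = -4*(-28) = 112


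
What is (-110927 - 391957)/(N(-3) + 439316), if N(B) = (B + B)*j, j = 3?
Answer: -251442/219649 ≈ -1.1447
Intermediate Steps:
N(B) = 6*B (N(B) = (B + B)*3 = (2*B)*3 = 6*B)
(-110927 - 391957)/(N(-3) + 439316) = (-110927 - 391957)/(6*(-3) + 439316) = -502884/(-18 + 439316) = -502884/439298 = -502884*1/439298 = -251442/219649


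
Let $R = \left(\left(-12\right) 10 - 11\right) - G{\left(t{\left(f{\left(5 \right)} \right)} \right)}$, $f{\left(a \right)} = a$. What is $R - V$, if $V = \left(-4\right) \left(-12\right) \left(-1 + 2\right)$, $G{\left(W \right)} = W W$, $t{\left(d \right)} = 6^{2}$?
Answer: $-1475$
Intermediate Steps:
$t{\left(d \right)} = 36$
$G{\left(W \right)} = W^{2}$
$R = -1427$ ($R = \left(\left(-12\right) 10 - 11\right) - 36^{2} = \left(-120 - 11\right) - 1296 = -131 - 1296 = -1427$)
$V = 48$ ($V = 48 \cdot 1 = 48$)
$R - V = -1427 - 48 = -1475$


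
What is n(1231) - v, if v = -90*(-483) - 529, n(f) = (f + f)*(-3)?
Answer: -50327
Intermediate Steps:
n(f) = -6*f (n(f) = (2*f)*(-3) = -6*f)
v = 42941 (v = 43470 - 529 = 42941)
n(1231) - v = -6*1231 - 1*42941 = -7386 - 42941 = -50327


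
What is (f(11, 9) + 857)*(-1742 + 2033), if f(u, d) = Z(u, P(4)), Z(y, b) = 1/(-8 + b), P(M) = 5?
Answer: 249290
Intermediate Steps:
f(u, d) = -1/3 (f(u, d) = 1/(-8 + 5) = 1/(-3) = -1/3)
(f(11, 9) + 857)*(-1742 + 2033) = (-1/3 + 857)*(-1742 + 2033) = (2570/3)*291 = 249290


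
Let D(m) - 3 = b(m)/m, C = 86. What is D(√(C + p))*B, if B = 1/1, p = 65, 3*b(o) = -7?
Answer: 3 - 7*√151/453 ≈ 2.8101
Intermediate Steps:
b(o) = -7/3 (b(o) = (⅓)*(-7) = -7/3)
B = 1
D(m) = 3 - 7/(3*m)
D(√(C + p))*B = (3 - 7/(3*√(86 + 65)))*1 = (3 - 7*√151/151/3)*1 = (3 - 7*√151/453)*1 = 3 - 7*√151/453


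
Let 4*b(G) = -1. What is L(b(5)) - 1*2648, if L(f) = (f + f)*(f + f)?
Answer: -10591/4 ≈ -2647.8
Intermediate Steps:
b(G) = -¼ (b(G) = (¼)*(-1) = -¼)
L(f) = 4*f² (L(f) = (2*f)*(2*f) = 4*f²)
L(b(5)) - 1*2648 = 4*(-¼)² - 1*2648 = 4*(1/16) - 2648 = ¼ - 2648 = -10591/4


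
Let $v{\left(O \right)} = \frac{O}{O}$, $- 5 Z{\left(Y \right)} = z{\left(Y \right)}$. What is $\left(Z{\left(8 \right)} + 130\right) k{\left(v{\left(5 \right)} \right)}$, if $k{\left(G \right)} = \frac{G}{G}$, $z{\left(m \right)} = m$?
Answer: $\frac{642}{5} \approx 128.4$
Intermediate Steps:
$Z{\left(Y \right)} = - \frac{Y}{5}$
$v{\left(O \right)} = 1$
$k{\left(G \right)} = 1$
$\left(Z{\left(8 \right)} + 130\right) k{\left(v{\left(5 \right)} \right)} = \left(\left(- \frac{1}{5}\right) 8 + 130\right) 1 = \left(- \frac{8}{5} + 130\right) 1 = \frac{642}{5} \cdot 1 = \frac{642}{5}$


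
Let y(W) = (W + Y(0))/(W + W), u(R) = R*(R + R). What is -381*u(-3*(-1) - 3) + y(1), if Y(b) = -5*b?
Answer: ½ ≈ 0.50000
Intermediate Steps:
u(R) = 2*R² (u(R) = R*(2*R) = 2*R²)
y(W) = ½ (y(W) = (W - 5*0)/(W + W) = (W + 0)/((2*W)) = W*(1/(2*W)) = ½)
-381*u(-3*(-1) - 3) + y(1) = -762*(-3*(-1) - 3)² + ½ = -762*(3 - 3)² + ½ = -762*0² + ½ = -762*0 + ½ = -381*0 + ½ = 0 + ½ = ½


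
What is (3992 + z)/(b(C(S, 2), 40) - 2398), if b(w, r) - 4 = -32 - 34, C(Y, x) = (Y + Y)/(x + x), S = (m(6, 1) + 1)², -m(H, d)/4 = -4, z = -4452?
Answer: 23/123 ≈ 0.18699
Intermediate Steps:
m(H, d) = 16 (m(H, d) = -4*(-4) = 16)
S = 289 (S = (16 + 1)² = 17² = 289)
C(Y, x) = Y/x (C(Y, x) = (2*Y)/((2*x)) = (2*Y)*(1/(2*x)) = Y/x)
b(w, r) = -62 (b(w, r) = 4 + (-32 - 34) = 4 - 66 = -62)
(3992 + z)/(b(C(S, 2), 40) - 2398) = (3992 - 4452)/(-62 - 2398) = -460/(-2460) = -460*(-1/2460) = 23/123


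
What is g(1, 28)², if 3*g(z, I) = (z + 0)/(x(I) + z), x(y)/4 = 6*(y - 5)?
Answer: 1/2752281 ≈ 3.6333e-7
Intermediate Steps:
x(y) = -120 + 24*y (x(y) = 4*(6*(y - 5)) = 4*(6*(-5 + y)) = 4*(-30 + 6*y) = -120 + 24*y)
g(z, I) = z/(3*(-120 + z + 24*I)) (g(z, I) = ((z + 0)/((-120 + 24*I) + z))/3 = (z/(-120 + z + 24*I))/3 = z/(3*(-120 + z + 24*I)))
g(1, 28)² = ((⅓)*1/(-120 + 1 + 24*28))² = ((⅓)*1/(-120 + 1 + 672))² = ((⅓)*1/553)² = ((⅓)*1*(1/553))² = (1/1659)² = 1/2752281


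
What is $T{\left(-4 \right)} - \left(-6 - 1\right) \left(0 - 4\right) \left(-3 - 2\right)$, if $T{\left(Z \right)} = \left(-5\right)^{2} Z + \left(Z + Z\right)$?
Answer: $32$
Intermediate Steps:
$T{\left(Z \right)} = 27 Z$ ($T{\left(Z \right)} = 25 Z + 2 Z = 27 Z$)
$T{\left(-4 \right)} - \left(-6 - 1\right) \left(0 - 4\right) \left(-3 - 2\right) = 27 \left(-4\right) - \left(-6 - 1\right) \left(0 - 4\right) \left(-3 - 2\right) = -108 - - 7 \left(\left(-4\right) \left(-5\right)\right) = -108 - \left(-7\right) 20 = -108 - -140 = -108 + 140 = 32$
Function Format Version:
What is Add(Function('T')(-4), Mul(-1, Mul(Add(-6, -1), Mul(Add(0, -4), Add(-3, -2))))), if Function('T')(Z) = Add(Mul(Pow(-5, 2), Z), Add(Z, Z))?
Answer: 32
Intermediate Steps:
Function('T')(Z) = Mul(27, Z) (Function('T')(Z) = Add(Mul(25, Z), Mul(2, Z)) = Mul(27, Z))
Add(Function('T')(-4), Mul(-1, Mul(Add(-6, -1), Mul(Add(0, -4), Add(-3, -2))))) = Add(Mul(27, -4), Mul(-1, Mul(Add(-6, -1), Mul(Add(0, -4), Add(-3, -2))))) = Add(-108, Mul(-1, Mul(-7, Mul(-4, -5)))) = Add(-108, Mul(-1, Mul(-7, 20))) = Add(-108, Mul(-1, -140)) = Add(-108, 140) = 32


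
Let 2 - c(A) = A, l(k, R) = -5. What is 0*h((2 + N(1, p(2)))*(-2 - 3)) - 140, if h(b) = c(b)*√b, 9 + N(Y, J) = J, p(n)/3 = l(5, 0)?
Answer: -140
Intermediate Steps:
c(A) = 2 - A
p(n) = -15 (p(n) = 3*(-5) = -15)
N(Y, J) = -9 + J
h(b) = √b*(2 - b) (h(b) = (2 - b)*√b = √b*(2 - b))
0*h((2 + N(1, p(2)))*(-2 - 3)) - 140 = 0*(√((2 + (-9 - 15))*(-2 - 3))*(2 - (2 + (-9 - 15))*(-2 - 3))) - 140 = 0*(√((2 - 24)*(-5))*(2 - (2 - 24)*(-5))) - 140 = 0*(√(-22*(-5))*(2 - (-22)*(-5))) - 140 = 0*(√110*(2 - 1*110)) - 140 = 0*(√110*(2 - 110)) - 140 = 0*(√110*(-108)) - 140 = 0*(-108*√110) - 140 = 0 - 140 = -140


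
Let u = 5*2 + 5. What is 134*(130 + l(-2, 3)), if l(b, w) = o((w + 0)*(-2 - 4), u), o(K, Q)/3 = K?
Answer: 10184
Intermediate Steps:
u = 15 (u = 10 + 5 = 15)
o(K, Q) = 3*K
l(b, w) = -18*w (l(b, w) = 3*((w + 0)*(-2 - 4)) = 3*(w*(-6)) = 3*(-6*w) = -18*w)
134*(130 + l(-2, 3)) = 134*(130 - 18*3) = 134*(130 - 54) = 134*76 = 10184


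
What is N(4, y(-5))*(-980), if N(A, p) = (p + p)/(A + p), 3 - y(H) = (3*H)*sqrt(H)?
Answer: 5880*(I - 5*sqrt(5))/(-7*I + 15*sqrt(5)) ≈ -1913.3 - 223.99*I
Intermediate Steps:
y(H) = 3 - 3*H**(3/2) (y(H) = 3 - 3*H*sqrt(H) = 3 - 3*H**(3/2))
N(A, p) = 2*p/(A + p) (N(A, p) = (2*p)/(A + p) = 2*p/(A + p))
N(4, y(-5))*(-980) = (2*(3 - (-15)*I*sqrt(5))/(4 + (3 - (-15)*I*sqrt(5))))*(-980) = (2*(3 + 15*I*sqrt(5))/(4 + (3 + 15*I*sqrt(5))))*(-980) = (2*(3 + 15*I*sqrt(5))/(7 + 15*I*sqrt(5)))*(-980) = -1960*(3 + 15*I*sqrt(5))/(7 + 15*I*sqrt(5))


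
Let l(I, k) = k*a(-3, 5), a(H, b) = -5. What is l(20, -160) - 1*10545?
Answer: -9745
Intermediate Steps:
l(I, k) = -5*k (l(I, k) = k*(-5) = -5*k)
l(20, -160) - 1*10545 = -5*(-160) - 1*10545 = 800 - 10545 = -9745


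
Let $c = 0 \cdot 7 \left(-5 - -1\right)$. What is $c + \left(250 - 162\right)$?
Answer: $88$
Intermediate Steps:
$c = 0$ ($c = 0 \left(-5 + 1\right) = 0 \left(-4\right) = 0$)
$c + \left(250 - 162\right) = 0 + \left(250 - 162\right) = 0 + 88 = 88$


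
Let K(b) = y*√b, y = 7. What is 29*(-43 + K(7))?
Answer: -1247 + 203*√7 ≈ -709.91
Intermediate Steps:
K(b) = 7*√b
29*(-43 + K(7)) = 29*(-43 + 7*√7) = -1247 + 203*√7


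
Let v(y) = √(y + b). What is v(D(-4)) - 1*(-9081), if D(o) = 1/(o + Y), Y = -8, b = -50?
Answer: 9081 + I*√1803/6 ≈ 9081.0 + 7.077*I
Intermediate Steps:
D(o) = 1/(-8 + o) (D(o) = 1/(o - 8) = 1/(-8 + o))
v(y) = √(-50 + y) (v(y) = √(y - 50) = √(-50 + y))
v(D(-4)) - 1*(-9081) = √(-50 + 1/(-8 - 4)) - 1*(-9081) = √(-50 + 1/(-12)) + 9081 = √(-50 - 1/12) + 9081 = √(-601/12) + 9081 = I*√1803/6 + 9081 = 9081 + I*√1803/6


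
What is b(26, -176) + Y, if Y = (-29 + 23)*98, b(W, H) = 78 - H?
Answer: -334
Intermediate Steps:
Y = -588 (Y = -6*98 = -588)
b(26, -176) + Y = (78 - 1*(-176)) - 588 = (78 + 176) - 588 = 254 - 588 = -334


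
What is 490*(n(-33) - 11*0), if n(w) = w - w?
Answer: 0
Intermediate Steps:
n(w) = 0
490*(n(-33) - 11*0) = 490*(0 - 11*0) = 490*(0 + 0) = 490*0 = 0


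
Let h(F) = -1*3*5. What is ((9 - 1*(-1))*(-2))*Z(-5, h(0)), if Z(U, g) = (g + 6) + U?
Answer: 280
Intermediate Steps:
h(F) = -15 (h(F) = -3*5 = -15)
Z(U, g) = 6 + U + g (Z(U, g) = (6 + g) + U = 6 + U + g)
((9 - 1*(-1))*(-2))*Z(-5, h(0)) = ((9 - 1*(-1))*(-2))*(6 - 5 - 15) = ((9 + 1)*(-2))*(-14) = (10*(-2))*(-14) = -20*(-14) = 280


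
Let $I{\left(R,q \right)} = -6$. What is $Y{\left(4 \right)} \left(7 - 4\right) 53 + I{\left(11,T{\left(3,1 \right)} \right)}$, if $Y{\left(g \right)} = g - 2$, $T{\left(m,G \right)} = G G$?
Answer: $312$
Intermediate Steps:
$T{\left(m,G \right)} = G^{2}$
$Y{\left(g \right)} = -2 + g$
$Y{\left(4 \right)} \left(7 - 4\right) 53 + I{\left(11,T{\left(3,1 \right)} \right)} = \left(-2 + 4\right) \left(7 - 4\right) 53 - 6 = 2 \cdot 3 \cdot 53 - 6 = 6 \cdot 53 - 6 = 318 - 6 = 312$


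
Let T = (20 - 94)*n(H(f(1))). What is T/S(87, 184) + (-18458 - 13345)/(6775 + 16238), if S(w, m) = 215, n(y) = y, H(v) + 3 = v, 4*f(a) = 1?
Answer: -1436333/3298530 ≈ -0.43545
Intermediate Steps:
f(a) = ¼ (f(a) = (¼)*1 = ¼)
H(v) = -3 + v
T = 407/2 (T = (20 - 94)*(-3 + ¼) = -74*(-11/4) = 407/2 ≈ 203.50)
T/S(87, 184) + (-18458 - 13345)/(6775 + 16238) = (407/2)/215 + (-18458 - 13345)/(6775 + 16238) = (407/2)*(1/215) - 31803/23013 = 407/430 - 31803*1/23013 = 407/430 - 10601/7671 = -1436333/3298530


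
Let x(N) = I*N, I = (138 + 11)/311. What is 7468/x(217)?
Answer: 2322548/32333 ≈ 71.832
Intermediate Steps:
I = 149/311 (I = 149*(1/311) = 149/311 ≈ 0.47910)
x(N) = 149*N/311
7468/x(217) = 7468/(((149/311)*217)) = 7468/(32333/311) = 7468*(311/32333) = 2322548/32333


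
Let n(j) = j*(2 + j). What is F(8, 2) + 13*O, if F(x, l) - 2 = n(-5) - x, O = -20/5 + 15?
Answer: 152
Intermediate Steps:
O = 11 (O = -20*⅕ + 15 = -4 + 15 = 11)
F(x, l) = 17 - x (F(x, l) = 2 + (-5*(2 - 5) - x) = 2 + (-5*(-3) - x) = 2 + (15 - x) = 17 - x)
F(8, 2) + 13*O = (17 - 1*8) + 13*11 = (17 - 8) + 143 = 9 + 143 = 152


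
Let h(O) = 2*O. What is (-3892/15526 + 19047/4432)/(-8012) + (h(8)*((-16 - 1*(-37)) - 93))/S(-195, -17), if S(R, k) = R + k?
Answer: 11340295071697/2087123307968 ≈ 5.4335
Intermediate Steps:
(-3892/15526 + 19047/4432)/(-8012) + (h(8)*((-16 - 1*(-37)) - 93))/S(-195, -17) = (-3892/15526 + 19047/4432)/(-8012) + ((2*8)*((-16 - 1*(-37)) - 93))/(-195 - 17) = (-3892*1/15526 + 19047*(1/4432))*(-1/8012) + (16*((-16 + 37) - 93))/(-212) = (-278/1109 + 19047/4432)*(-1/8012) + (16*(21 - 93))*(-1/212) = (19891027/4915088)*(-1/8012) + (16*(-72))*(-1/212) = -19891027/39379685056 - 1152*(-1/212) = -19891027/39379685056 + 288/53 = 11340295071697/2087123307968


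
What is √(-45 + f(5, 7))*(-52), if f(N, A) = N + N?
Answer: -52*I*√35 ≈ -307.64*I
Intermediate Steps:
f(N, A) = 2*N
√(-45 + f(5, 7))*(-52) = √(-45 + 2*5)*(-52) = √(-45 + 10)*(-52) = √(-35)*(-52) = (I*√35)*(-52) = -52*I*√35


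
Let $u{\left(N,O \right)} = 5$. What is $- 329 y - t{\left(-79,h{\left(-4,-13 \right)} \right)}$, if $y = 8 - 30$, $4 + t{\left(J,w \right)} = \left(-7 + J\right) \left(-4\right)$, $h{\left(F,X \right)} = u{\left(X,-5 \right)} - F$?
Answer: $6898$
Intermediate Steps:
$h{\left(F,X \right)} = 5 - F$
$t{\left(J,w \right)} = 24 - 4 J$ ($t{\left(J,w \right)} = -4 + \left(-7 + J\right) \left(-4\right) = -4 - \left(-28 + 4 J\right) = 24 - 4 J$)
$y = -22$
$- 329 y - t{\left(-79,h{\left(-4,-13 \right)} \right)} = \left(-329\right) \left(-22\right) - \left(24 - -316\right) = 7238 - \left(24 + 316\right) = 7238 - 340 = 6898$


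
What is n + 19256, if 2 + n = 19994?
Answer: 39248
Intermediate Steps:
n = 19992 (n = -2 + 19994 = 19992)
n + 19256 = 19992 + 19256 = 39248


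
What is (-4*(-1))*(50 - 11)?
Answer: 156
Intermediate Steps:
(-4*(-1))*(50 - 11) = 4*39 = 156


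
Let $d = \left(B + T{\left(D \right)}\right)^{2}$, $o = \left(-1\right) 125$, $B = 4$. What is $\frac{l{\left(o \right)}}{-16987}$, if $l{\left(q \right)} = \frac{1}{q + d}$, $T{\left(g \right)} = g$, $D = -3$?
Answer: $\frac{1}{2106388} \approx 4.7475 \cdot 10^{-7}$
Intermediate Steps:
$o = -125$
$d = 1$ ($d = \left(4 - 3\right)^{2} = 1^{2} = 1$)
$l{\left(q \right)} = \frac{1}{1 + q}$ ($l{\left(q \right)} = \frac{1}{q + 1} = \frac{1}{1 + q}$)
$\frac{l{\left(o \right)}}{-16987} = \frac{1}{\left(1 - 125\right) \left(-16987\right)} = \frac{1}{-124} \left(- \frac{1}{16987}\right) = \left(- \frac{1}{124}\right) \left(- \frac{1}{16987}\right) = \frac{1}{2106388}$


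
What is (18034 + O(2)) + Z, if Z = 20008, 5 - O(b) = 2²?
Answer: 38043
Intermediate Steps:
O(b) = 1 (O(b) = 5 - 1*2² = 5 - 1*4 = 5 - 4 = 1)
(18034 + O(2)) + Z = (18034 + 1) + 20008 = 18035 + 20008 = 38043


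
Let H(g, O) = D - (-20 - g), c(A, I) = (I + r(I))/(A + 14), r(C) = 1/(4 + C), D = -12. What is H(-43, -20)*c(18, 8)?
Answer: -3395/384 ≈ -8.8411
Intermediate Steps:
c(A, I) = (I + 1/(4 + I))/(14 + A) (c(A, I) = (I + 1/(4 + I))/(A + 14) = (I + 1/(4 + I))/(14 + A))
H(g, O) = 8 + g (H(g, O) = -12 - (-20 - g) = -12 + (20 + g) = 8 + g)
H(-43, -20)*c(18, 8) = (8 - 43)*((1 + 8*(4 + 8))/((4 + 8)*(14 + 18))) = -35*(1 + 8*12)/(12*32) = -35*(1 + 96)/(12*32) = -35*97/(12*32) = -35*97/384 = -3395/384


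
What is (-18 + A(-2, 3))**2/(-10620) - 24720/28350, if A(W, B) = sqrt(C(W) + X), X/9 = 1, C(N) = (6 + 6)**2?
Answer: -204481/223020 + 3*sqrt(17)/295 ≈ -0.87494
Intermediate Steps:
C(N) = 144 (C(N) = 12**2 = 144)
X = 9 (X = 9*1 = 9)
A(W, B) = 3*sqrt(17) (A(W, B) = sqrt(144 + 9) = sqrt(153) = 3*sqrt(17))
(-18 + A(-2, 3))**2/(-10620) - 24720/28350 = (-18 + 3*sqrt(17))**2/(-10620) - 24720/28350 = (-18 + 3*sqrt(17))**2*(-1/10620) - 24720*1/28350 = -(-18 + 3*sqrt(17))**2/10620 - 824/945 = -824/945 - (-18 + 3*sqrt(17))**2/10620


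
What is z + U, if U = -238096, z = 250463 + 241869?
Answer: 254236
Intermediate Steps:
z = 492332
z + U = 492332 - 238096 = 254236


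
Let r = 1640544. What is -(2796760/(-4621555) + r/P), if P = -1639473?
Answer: 811138455560/505127642701 ≈ 1.6058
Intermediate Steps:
-(2796760/(-4621555) + r/P) = -(2796760/(-4621555) + 1640544/(-1639473)) = -(2796760*(-1/4621555) + 1640544*(-1/1639473)) = -(-559352/924311 - 546848/546491) = -1*(-811138455560/505127642701) = 811138455560/505127642701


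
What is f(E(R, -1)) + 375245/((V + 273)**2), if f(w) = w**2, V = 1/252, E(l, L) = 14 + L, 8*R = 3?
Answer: 823711156801/4733027209 ≈ 174.03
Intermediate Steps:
R = 3/8 (R = (1/8)*3 = 3/8 ≈ 0.37500)
V = 1/252 ≈ 0.0039683
f(E(R, -1)) + 375245/((V + 273)**2) = (14 - 1)**2 + 375245/((1/252 + 273)**2) = 13**2 + 375245/((68797/252)**2) = 169 + 375245/(4733027209/63504) = 169 + 375245*(63504/4733027209) = 169 + 23829558480/4733027209 = 823711156801/4733027209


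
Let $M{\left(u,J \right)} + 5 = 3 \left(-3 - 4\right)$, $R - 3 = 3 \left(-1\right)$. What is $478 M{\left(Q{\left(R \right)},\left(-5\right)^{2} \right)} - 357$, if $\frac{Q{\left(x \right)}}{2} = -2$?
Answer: $-12785$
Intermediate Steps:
$R = 0$ ($R = 3 + 3 \left(-1\right) = 3 - 3 = 0$)
$Q{\left(x \right)} = -4$ ($Q{\left(x \right)} = 2 \left(-2\right) = -4$)
$M{\left(u,J \right)} = -26$ ($M{\left(u,J \right)} = -5 + 3 \left(-3 - 4\right) = -5 + 3 \left(-7\right) = -5 - 21 = -26$)
$478 M{\left(Q{\left(R \right)},\left(-5\right)^{2} \right)} - 357 = 478 \left(-26\right) - 357 = -12428 - 357 = -12785$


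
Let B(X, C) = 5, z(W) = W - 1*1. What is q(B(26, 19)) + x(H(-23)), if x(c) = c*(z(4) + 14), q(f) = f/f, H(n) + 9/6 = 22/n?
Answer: -1875/46 ≈ -40.761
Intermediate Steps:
z(W) = -1 + W (z(W) = W - 1 = -1 + W)
H(n) = -3/2 + 22/n
q(f) = 1
x(c) = 17*c (x(c) = c*((-1 + 4) + 14) = c*(3 + 14) = c*17 = 17*c)
q(B(26, 19)) + x(H(-23)) = 1 + 17*(-3/2 + 22/(-23)) = 1 + 17*(-3/2 + 22*(-1/23)) = 1 + 17*(-3/2 - 22/23) = 1 + 17*(-113/46) = 1 - 1921/46 = -1875/46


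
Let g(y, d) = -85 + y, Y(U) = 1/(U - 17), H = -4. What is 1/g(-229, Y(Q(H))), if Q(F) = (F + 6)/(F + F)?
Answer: -1/314 ≈ -0.0031847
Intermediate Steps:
Q(F) = (6 + F)/(2*F) (Q(F) = (6 + F)/((2*F)) = (6 + F)*(1/(2*F)) = (6 + F)/(2*F))
Y(U) = 1/(-17 + U)
1/g(-229, Y(Q(H))) = 1/(-85 - 229) = 1/(-314) = -1/314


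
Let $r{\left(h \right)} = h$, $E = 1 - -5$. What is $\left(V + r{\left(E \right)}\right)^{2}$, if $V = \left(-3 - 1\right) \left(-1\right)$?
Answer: $100$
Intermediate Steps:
$E = 6$ ($E = 1 + 5 = 6$)
$V = 4$ ($V = \left(-4\right) \left(-1\right) = 4$)
$\left(V + r{\left(E \right)}\right)^{2} = \left(4 + 6\right)^{2} = 10^{2} = 100$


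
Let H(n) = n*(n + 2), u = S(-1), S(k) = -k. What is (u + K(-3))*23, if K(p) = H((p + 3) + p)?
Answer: 92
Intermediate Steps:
u = 1 (u = -1*(-1) = 1)
H(n) = n*(2 + n)
K(p) = (3 + 2*p)*(5 + 2*p) (K(p) = ((p + 3) + p)*(2 + ((p + 3) + p)) = ((3 + p) + p)*(2 + ((3 + p) + p)) = (3 + 2*p)*(2 + (3 + 2*p)) = (3 + 2*p)*(5 + 2*p))
(u + K(-3))*23 = (1 + (3 + 2*(-3))*(5 + 2*(-3)))*23 = (1 + (3 - 6)*(5 - 6))*23 = (1 - 3*(-1))*23 = (1 + 3)*23 = 4*23 = 92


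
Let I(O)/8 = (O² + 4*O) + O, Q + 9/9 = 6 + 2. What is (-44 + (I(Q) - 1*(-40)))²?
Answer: 446224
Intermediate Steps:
Q = 7 (Q = -1 + (6 + 2) = -1 + 8 = 7)
I(O) = 8*O² + 40*O (I(O) = 8*((O² + 4*O) + O) = 8*(O² + 5*O) = 8*O² + 40*O)
(-44 + (I(Q) - 1*(-40)))² = (-44 + (8*7*(5 + 7) - 1*(-40)))² = (-44 + (8*7*12 + 40))² = (-44 + (672 + 40))² = (-44 + 712)² = 668² = 446224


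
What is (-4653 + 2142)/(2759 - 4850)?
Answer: 837/697 ≈ 1.2009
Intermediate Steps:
(-4653 + 2142)/(2759 - 4850) = -2511/(-2091) = -2511*(-1/2091) = 837/697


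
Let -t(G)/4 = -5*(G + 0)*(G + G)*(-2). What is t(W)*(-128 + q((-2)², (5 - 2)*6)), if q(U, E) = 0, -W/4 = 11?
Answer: 19824640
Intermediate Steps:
W = -44 (W = -4*11 = -44)
t(G) = -80*G² (t(G) = -4*(-5*(G + 0)*(G + G))*(-2) = -4*(-5*G*2*G)*(-2) = -4*(-10*G²)*(-2) = -80*G²)
t(W)*(-128 + q((-2)², (5 - 2)*6)) = (-80*(-44)²)*(-128 + 0) = -80*1936*(-128) = -154880*(-128) = 19824640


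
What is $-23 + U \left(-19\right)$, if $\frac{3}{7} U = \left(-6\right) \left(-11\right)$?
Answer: $-2949$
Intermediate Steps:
$U = 154$ ($U = \frac{7 \left(\left(-6\right) \left(-11\right)\right)}{3} = \frac{7}{3} \cdot 66 = 154$)
$-23 + U \left(-19\right) = -23 + 154 \left(-19\right) = -23 - 2926 = -2949$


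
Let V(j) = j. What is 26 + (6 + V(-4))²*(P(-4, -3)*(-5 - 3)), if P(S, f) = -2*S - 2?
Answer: -166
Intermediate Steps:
P(S, f) = -2 - 2*S
26 + (6 + V(-4))²*(P(-4, -3)*(-5 - 3)) = 26 + (6 - 4)²*((-2 - 2*(-4))*(-5 - 3)) = 26 + 2²*((-2 + 8)*(-8)) = 26 + 4*(6*(-8)) = 26 + 4*(-48) = 26 - 192 = -166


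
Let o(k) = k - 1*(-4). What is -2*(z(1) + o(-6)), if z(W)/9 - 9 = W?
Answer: -176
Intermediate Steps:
o(k) = 4 + k (o(k) = k + 4 = 4 + k)
z(W) = 81 + 9*W
-2*(z(1) + o(-6)) = -2*((81 + 9*1) + (4 - 6)) = -2*((81 + 9) - 2) = -2*(90 - 2) = -2*88 = -176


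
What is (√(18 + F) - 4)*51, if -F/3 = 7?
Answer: -204 + 51*I*√3 ≈ -204.0 + 88.335*I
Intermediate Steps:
F = -21 (F = -3*7 = -21)
(√(18 + F) - 4)*51 = (√(18 - 21) - 4)*51 = (√(-3) - 4)*51 = (I*√3 - 4)*51 = (-4 + I*√3)*51 = -204 + 51*I*√3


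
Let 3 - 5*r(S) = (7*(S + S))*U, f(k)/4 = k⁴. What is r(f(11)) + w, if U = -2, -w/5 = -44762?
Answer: 551769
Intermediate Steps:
w = 223810 (w = -5*(-44762) = 223810)
f(k) = 4*k⁴
r(S) = ⅗ + 28*S/5 (r(S) = ⅗ - 7*(S + S)*(-2)/5 = ⅗ - 7*(2*S)*(-2)/5 = ⅗ - 14*S*(-2)/5 = ⅗ - (-28)*S/5 = ⅗ + 28*S/5)
r(f(11)) + w = (⅗ + 28*(4*11⁴)/5) + 223810 = (⅗ + 28*(4*14641)/5) + 223810 = (⅗ + (28/5)*58564) + 223810 = (⅗ + 1639792/5) + 223810 = 327959 + 223810 = 551769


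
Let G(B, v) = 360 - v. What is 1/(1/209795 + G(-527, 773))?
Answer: -209795/86645334 ≈ -0.0024213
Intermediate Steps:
1/(1/209795 + G(-527, 773)) = 1/(1/209795 + (360 - 1*773)) = 1/(1/209795 + (360 - 773)) = 1/(1/209795 - 413) = 1/(-86645334/209795) = -209795/86645334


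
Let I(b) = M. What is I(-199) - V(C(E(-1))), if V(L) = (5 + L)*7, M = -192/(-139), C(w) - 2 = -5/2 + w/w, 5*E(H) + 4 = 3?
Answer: -10319/278 ≈ -37.119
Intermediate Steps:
E(H) = -⅕ (E(H) = -⅘ + (⅕)*3 = -⅘ + ⅗ = -⅕)
C(w) = ½ (C(w) = 2 + (-5/2 + w/w) = 2 + (-5*½ + 1) = 2 + (-5/2 + 1) = 2 - 3/2 = ½)
M = 192/139 (M = -192*(-1/139) = 192/139 ≈ 1.3813)
V(L) = 35 + 7*L
I(b) = 192/139
I(-199) - V(C(E(-1))) = 192/139 - (35 + 7*(½)) = 192/139 - (35 + 7/2) = 192/139 - 1*77/2 = 192/139 - 77/2 = -10319/278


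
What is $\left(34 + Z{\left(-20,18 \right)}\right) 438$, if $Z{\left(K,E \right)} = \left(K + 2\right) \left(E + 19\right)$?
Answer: $-276816$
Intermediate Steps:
$Z{\left(K,E \right)} = \left(2 + K\right) \left(19 + E\right)$
$\left(34 + Z{\left(-20,18 \right)}\right) 438 = \left(34 + \left(38 + 2 \cdot 18 + 19 \left(-20\right) + 18 \left(-20\right)\right)\right) 438 = \left(34 + \left(38 + 36 - 380 - 360\right)\right) 438 = \left(34 - 666\right) 438 = \left(-632\right) 438 = -276816$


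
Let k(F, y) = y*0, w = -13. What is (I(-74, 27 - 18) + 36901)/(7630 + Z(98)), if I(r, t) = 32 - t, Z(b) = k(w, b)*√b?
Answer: 18462/3815 ≈ 4.8393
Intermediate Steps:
k(F, y) = 0
Z(b) = 0 (Z(b) = 0*√b = 0)
(I(-74, 27 - 18) + 36901)/(7630 + Z(98)) = ((32 - (27 - 18)) + 36901)/(7630 + 0) = ((32 - 1*9) + 36901)/7630 = ((32 - 9) + 36901)*(1/7630) = (23 + 36901)*(1/7630) = 36924*(1/7630) = 18462/3815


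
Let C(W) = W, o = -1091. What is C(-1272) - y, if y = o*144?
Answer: 155832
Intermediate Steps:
y = -157104 (y = -1091*144 = -157104)
C(-1272) - y = -1272 - 1*(-157104) = -1272 + 157104 = 155832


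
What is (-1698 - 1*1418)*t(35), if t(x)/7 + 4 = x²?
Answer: -26632452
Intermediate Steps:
t(x) = -28 + 7*x²
(-1698 - 1*1418)*t(35) = (-1698 - 1*1418)*(-28 + 7*35²) = (-1698 - 1418)*(-28 + 7*1225) = -3116*(-28 + 8575) = -3116*8547 = -26632452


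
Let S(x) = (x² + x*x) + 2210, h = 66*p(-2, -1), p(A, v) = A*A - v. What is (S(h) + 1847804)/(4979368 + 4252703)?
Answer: 2067814/9232071 ≈ 0.22398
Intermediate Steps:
p(A, v) = A² - v
h = 330 (h = 66*((-2)² - 1*(-1)) = 66*(4 + 1) = 66*5 = 330)
S(x) = 2210 + 2*x² (S(x) = (x² + x²) + 2210 = 2*x² + 2210 = 2210 + 2*x²)
(S(h) + 1847804)/(4979368 + 4252703) = ((2210 + 2*330²) + 1847804)/(4979368 + 4252703) = ((2210 + 2*108900) + 1847804)/9232071 = ((2210 + 217800) + 1847804)*(1/9232071) = (220010 + 1847804)*(1/9232071) = 2067814*(1/9232071) = 2067814/9232071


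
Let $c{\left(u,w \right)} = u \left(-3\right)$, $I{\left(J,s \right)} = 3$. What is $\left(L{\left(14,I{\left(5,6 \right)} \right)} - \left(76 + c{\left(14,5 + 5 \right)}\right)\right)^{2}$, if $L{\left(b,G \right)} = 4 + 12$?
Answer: $324$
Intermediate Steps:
$c{\left(u,w \right)} = - 3 u$
$L{\left(b,G \right)} = 16$
$\left(L{\left(14,I{\left(5,6 \right)} \right)} - \left(76 + c{\left(14,5 + 5 \right)}\right)\right)^{2} = \left(16 - \left(76 - 42\right)\right)^{2} = \left(16 - 34\right)^{2} = \left(-18\right)^{2} = 324$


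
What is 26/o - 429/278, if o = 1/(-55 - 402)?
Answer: -3303625/278 ≈ -11884.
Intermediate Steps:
o = -1/457 (o = 1/(-457) = -1/457 ≈ -0.0021882)
26/o - 429/278 = 26/(-1/457) - 429/278 = 26*(-457) - 429*1/278 = -11882 - 429/278 = -3303625/278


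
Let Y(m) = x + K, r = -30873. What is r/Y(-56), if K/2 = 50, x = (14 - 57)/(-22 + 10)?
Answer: -370476/1243 ≈ -298.05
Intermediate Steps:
x = 43/12 (x = -43/(-12) = -43*(-1/12) = 43/12 ≈ 3.5833)
K = 100 (K = 2*50 = 100)
Y(m) = 1243/12 (Y(m) = 43/12 + 100 = 1243/12)
r/Y(-56) = -30873/1243/12 = -30873*12/1243 = -370476/1243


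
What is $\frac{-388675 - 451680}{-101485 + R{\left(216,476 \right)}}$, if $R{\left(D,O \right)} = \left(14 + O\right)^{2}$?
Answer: $- \frac{168071}{27723} \approx -6.0625$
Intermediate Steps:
$\frac{-388675 - 451680}{-101485 + R{\left(216,476 \right)}} = \frac{-388675 - 451680}{-101485 + \left(14 + 476\right)^{2}} = - \frac{840355}{-101485 + 490^{2}} = - \frac{840355}{-101485 + 240100} = - \frac{840355}{138615} = \left(-840355\right) \frac{1}{138615} = - \frac{168071}{27723}$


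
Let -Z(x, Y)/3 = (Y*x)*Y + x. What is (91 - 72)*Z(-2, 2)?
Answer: 570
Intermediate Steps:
Z(x, Y) = -3*x - 3*x*Y² (Z(x, Y) = -3*((Y*x)*Y + x) = -3*(x*Y² + x) = -3*(x + x*Y²) = -3*x - 3*x*Y²)
(91 - 72)*Z(-2, 2) = (91 - 72)*(-3*(-2)*(1 + 2²)) = 19*(-3*(-2)*(1 + 4)) = 19*(-3*(-2)*5) = 19*30 = 570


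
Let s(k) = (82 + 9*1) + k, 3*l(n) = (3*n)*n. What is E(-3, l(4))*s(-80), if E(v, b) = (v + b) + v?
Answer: 110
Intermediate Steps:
l(n) = n² (l(n) = ((3*n)*n)/3 = (3*n²)/3 = n²)
E(v, b) = b + 2*v (E(v, b) = (b + v) + v = b + 2*v)
s(k) = 91 + k (s(k) = (82 + 9) + k = 91 + k)
E(-3, l(4))*s(-80) = (4² + 2*(-3))*(91 - 80) = (16 - 6)*11 = 10*11 = 110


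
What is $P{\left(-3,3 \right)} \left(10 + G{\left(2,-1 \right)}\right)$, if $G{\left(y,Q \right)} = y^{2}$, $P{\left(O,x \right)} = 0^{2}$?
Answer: $0$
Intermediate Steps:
$P{\left(O,x \right)} = 0$
$P{\left(-3,3 \right)} \left(10 + G{\left(2,-1 \right)}\right) = 0 \left(10 + 2^{2}\right) = 0 \left(10 + 4\right) = 0 \cdot 14 = 0$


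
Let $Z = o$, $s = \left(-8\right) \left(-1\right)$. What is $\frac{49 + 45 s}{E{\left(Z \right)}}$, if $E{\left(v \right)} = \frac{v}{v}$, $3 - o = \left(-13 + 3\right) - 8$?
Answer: $409$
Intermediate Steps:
$s = 8$
$o = 21$ ($o = 3 - \left(\left(-13 + 3\right) - 8\right) = 3 - \left(-10 - 8\right) = 3 - -18 = 3 + 18 = 21$)
$Z = 21$
$E{\left(v \right)} = 1$
$\frac{49 + 45 s}{E{\left(Z \right)}} = \frac{49 + 45 \cdot 8}{1} = \left(49 + 360\right) 1 = 409 \cdot 1 = 409$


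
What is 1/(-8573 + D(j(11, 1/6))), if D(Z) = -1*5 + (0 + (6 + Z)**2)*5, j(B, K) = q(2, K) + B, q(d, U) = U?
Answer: -36/255763 ≈ -0.00014076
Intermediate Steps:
j(B, K) = B + K (j(B, K) = K + B = B + K)
D(Z) = -5 + 5*(6 + Z)**2 (D(Z) = -5 + (6 + Z)**2*5 = -5 + 5*(6 + Z)**2)
1/(-8573 + D(j(11, 1/6))) = 1/(-8573 + (-5 + 5*(6 + (11 + 1/6))**2)) = 1/(-8573 + (-5 + 5*(6 + 67/6)**2)) = 1/(-8573 + (-5 + 5*(103/6)**2)) = 1/(-8573 + (-5 + 5*(10609/36))) = 1/(-8573 + (-5 + 53045/36)) = 1/(-8573 + 52865/36) = 1/(-255763/36) = -36/255763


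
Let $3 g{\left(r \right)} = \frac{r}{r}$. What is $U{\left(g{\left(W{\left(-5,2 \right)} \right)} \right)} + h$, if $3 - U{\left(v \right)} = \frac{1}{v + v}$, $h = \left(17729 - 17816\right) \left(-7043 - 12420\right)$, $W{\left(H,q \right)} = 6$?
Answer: $\frac{3386565}{2} \approx 1.6933 \cdot 10^{6}$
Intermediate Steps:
$g{\left(r \right)} = \frac{1}{3}$ ($g{\left(r \right)} = \frac{r \frac{1}{r}}{3} = \frac{1}{3} \cdot 1 = \frac{1}{3}$)
$h = 1693281$ ($h = \left(-87\right) \left(-19463\right) = 1693281$)
$U{\left(v \right)} = 3 - \frac{1}{2 v}$ ($U{\left(v \right)} = 3 - \frac{1}{v + v} = 3 - \frac{1}{2 v}$)
$U{\left(g{\left(W{\left(-5,2 \right)} \right)} \right)} + h = \left(3 - \frac{\frac{1}{\frac{1}{3}}}{2}\right) + 1693281 = \left(3 - \frac{3}{2}\right) + 1693281 = \frac{3}{2} + 1693281 = \frac{3386565}{2}$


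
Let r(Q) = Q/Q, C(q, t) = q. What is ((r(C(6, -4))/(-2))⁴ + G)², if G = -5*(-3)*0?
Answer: 1/256 ≈ 0.0039063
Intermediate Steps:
G = 0 (G = 15*0 = 0)
r(Q) = 1
((r(C(6, -4))/(-2))⁴ + G)² = ((1/(-2))⁴ + 0)² = ((1*(-½))⁴ + 0)² = ((-½)⁴ + 0)² = (1/16 + 0)² = (1/16)² = 1/256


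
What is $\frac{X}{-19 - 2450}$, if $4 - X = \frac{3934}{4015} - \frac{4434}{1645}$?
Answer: $- \frac{2516652}{1087129505} \approx -0.002315$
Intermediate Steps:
$X = \frac{7549956}{1320935}$ ($X = 4 - \left(\frac{3934}{4015} - \frac{4434}{1645}\right) = 4 - - \frac{2266216}{1320935} = 4 + \frac{2266216}{1320935} = \frac{7549956}{1320935} \approx 5.7156$)
$\frac{X}{-19 - 2450} = \frac{7549956}{1320935 \left(-19 - 2450\right)} = \frac{7549956}{1320935 \left(-2469\right)} = \frac{7549956}{1320935} \left(- \frac{1}{2469}\right) = - \frac{2516652}{1087129505}$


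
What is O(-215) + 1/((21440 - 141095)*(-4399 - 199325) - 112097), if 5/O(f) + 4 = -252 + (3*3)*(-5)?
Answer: -121882415314/7337321420023 ≈ -0.016611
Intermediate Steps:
O(f) = -5/301 (O(f) = 5/(-4 + (-252 + (3*3)*(-5))) = 5/(-4 + (-252 + 9*(-5))) = 5/(-4 + (-252 - 45)) = 5/(-4 - 297) = 5/(-301) = 5*(-1/301) = -5/301)
O(-215) + 1/((21440 - 141095)*(-4399 - 199325) - 112097) = -5/301 + 1/((21440 - 141095)*(-4399 - 199325) - 112097) = -5/301 + 1/(-119655*(-203724) - 112097) = -5/301 + 1/(24376595220 - 112097) = -5/301 + 1/24376483123 = -121882415314/7337321420023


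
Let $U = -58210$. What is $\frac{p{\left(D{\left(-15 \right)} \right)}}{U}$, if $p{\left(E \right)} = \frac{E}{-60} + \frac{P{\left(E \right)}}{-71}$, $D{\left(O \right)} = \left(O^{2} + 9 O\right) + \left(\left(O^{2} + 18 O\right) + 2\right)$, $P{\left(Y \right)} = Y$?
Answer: $\frac{6157}{247974600} \approx 2.4829 \cdot 10^{-5}$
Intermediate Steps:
$D{\left(O \right)} = 2 + 2 O^{2} + 27 O$ ($D{\left(O \right)} = \left(O^{2} + 9 O\right) + \left(2 + O^{2} + 18 O\right) = 2 + 2 O^{2} + 27 O$)
$p{\left(E \right)} = - \frac{131 E}{4260}$ ($p{\left(E \right)} = \frac{E}{-60} + \frac{E}{-71} = E \left(- \frac{1}{60}\right) + E \left(- \frac{1}{71}\right) = - \frac{E}{60} - \frac{E}{71} = - \frac{131 E}{4260}$)
$\frac{p{\left(D{\left(-15 \right)} \right)}}{U} = \frac{\left(- \frac{131}{4260}\right) \left(2 + 2 \left(-15\right)^{2} + 27 \left(-15\right)\right)}{-58210} = - \frac{131 \left(2 + 2 \cdot 225 - 405\right)}{4260} \left(- \frac{1}{58210}\right) = - \frac{131 \left(2 + 450 - 405\right)}{4260} \left(- \frac{1}{58210}\right) = \left(- \frac{131}{4260}\right) 47 \left(- \frac{1}{58210}\right) = \left(- \frac{6157}{4260}\right) \left(- \frac{1}{58210}\right) = \frac{6157}{247974600}$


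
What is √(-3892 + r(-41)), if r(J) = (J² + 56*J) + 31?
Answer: 2*I*√1119 ≈ 66.903*I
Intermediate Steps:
r(J) = 31 + J² + 56*J
√(-3892 + r(-41)) = √(-3892 + (31 + (-41)² + 56*(-41))) = √(-3892 + (31 + 1681 - 2296)) = √(-3892 - 584) = √(-4476) = 2*I*√1119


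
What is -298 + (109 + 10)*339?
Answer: 40043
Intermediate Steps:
-298 + (109 + 10)*339 = -298 + 119*339 = -298 + 40341 = 40043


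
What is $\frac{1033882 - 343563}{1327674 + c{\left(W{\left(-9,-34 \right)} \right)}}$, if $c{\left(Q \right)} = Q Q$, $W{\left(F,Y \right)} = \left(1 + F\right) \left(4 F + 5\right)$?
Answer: $\frac{98617}{198454} \approx 0.49693$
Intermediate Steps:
$W{\left(F,Y \right)} = \left(1 + F\right) \left(5 + 4 F\right)$
$c{\left(Q \right)} = Q^{2}$
$\frac{1033882 - 343563}{1327674 + c{\left(W{\left(-9,-34 \right)} \right)}} = \frac{1033882 - 343563}{1327674 + \left(5 + 4 \left(-9\right)^{2} + 9 \left(-9\right)\right)^{2}} = \frac{690319}{1327674 + \left(5 + 4 \cdot 81 - 81\right)^{2}} = \frac{690319}{1327674 + \left(5 + 324 - 81\right)^{2}} = \frac{690319}{1327674 + 248^{2}} = \frac{690319}{1327674 + 61504} = \frac{690319}{1389178} = 690319 \cdot \frac{1}{1389178} = \frac{98617}{198454}$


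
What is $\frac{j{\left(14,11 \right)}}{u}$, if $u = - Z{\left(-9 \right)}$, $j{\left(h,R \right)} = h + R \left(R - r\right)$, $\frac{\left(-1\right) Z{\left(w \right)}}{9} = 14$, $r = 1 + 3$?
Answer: $\frac{13}{18} \approx 0.72222$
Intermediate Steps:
$r = 4$
$Z{\left(w \right)} = -126$ ($Z{\left(w \right)} = \left(-9\right) 14 = -126$)
$j{\left(h,R \right)} = h + R \left(-4 + R\right)$ ($j{\left(h,R \right)} = h + R \left(R - 4\right) = h + R \left(-4 + R\right)$)
$u = 126$ ($u = \left(-1\right) \left(-126\right) = 126$)
$\frac{j{\left(14,11 \right)}}{u} = \frac{14 + 11^{2} - 44}{126} = \left(14 + 121 - 44\right) \frac{1}{126} = 91 \cdot \frac{1}{126} = \frac{13}{18}$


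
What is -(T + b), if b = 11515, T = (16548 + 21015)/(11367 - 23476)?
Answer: -139397572/12109 ≈ -11512.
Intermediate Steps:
T = -37563/12109 (T = 37563/(-12109) = 37563*(-1/12109) = -37563/12109 ≈ -3.1021)
-(T + b) = -(-37563/12109 + 11515) = -1*139397572/12109 = -139397572/12109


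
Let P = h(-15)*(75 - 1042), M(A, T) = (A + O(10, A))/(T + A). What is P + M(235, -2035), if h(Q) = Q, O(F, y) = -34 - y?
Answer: 13054517/900 ≈ 14505.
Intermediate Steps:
M(A, T) = -34/(A + T) (M(A, T) = (A + (-34 - A))/(T + A) = -34/(A + T))
P = 14505 (P = -15*(75 - 1042) = -15*(-967) = 14505)
P + M(235, -2035) = 14505 - 34/(235 - 2035) = 14505 - 34/(-1800) = 14505 - 34*(-1/1800) = 14505 + 17/900 = 13054517/900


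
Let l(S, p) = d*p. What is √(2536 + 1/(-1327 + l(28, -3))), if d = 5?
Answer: √4567243362/1342 ≈ 50.359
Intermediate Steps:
l(S, p) = 5*p
√(2536 + 1/(-1327 + l(28, -3))) = √(2536 + 1/(-1327 + 5*(-3))) = √(2536 + 1/(-1327 - 15)) = √(2536 + 1/(-1342)) = √(2536 - 1/1342) = √(3403311/1342) = √4567243362/1342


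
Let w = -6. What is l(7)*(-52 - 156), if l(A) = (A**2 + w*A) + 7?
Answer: -2912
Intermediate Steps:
l(A) = 7 + A**2 - 6*A (l(A) = (A**2 - 6*A) + 7 = 7 + A**2 - 6*A)
l(7)*(-52 - 156) = (7 + 7**2 - 6*7)*(-52 - 156) = (7 + 49 - 42)*(-208) = 14*(-208) = -2912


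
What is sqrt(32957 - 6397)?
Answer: 8*sqrt(415) ≈ 162.97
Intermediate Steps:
sqrt(32957 - 6397) = sqrt(26560) = 8*sqrt(415)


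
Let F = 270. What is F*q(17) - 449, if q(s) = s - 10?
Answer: 1441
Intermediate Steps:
q(s) = -10 + s
F*q(17) - 449 = 270*(-10 + 17) - 449 = 270*7 - 449 = 1890 - 449 = 1441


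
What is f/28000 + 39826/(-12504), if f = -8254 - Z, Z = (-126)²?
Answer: -17710619/4376400 ≈ -4.0468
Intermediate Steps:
Z = 15876
f = -24130 (f = -8254 - 1*15876 = -8254 - 15876 = -24130)
f/28000 + 39826/(-12504) = -24130/28000 + 39826/(-12504) = -24130*1/28000 + 39826*(-1/12504) = -2413/2800 - 19913/6252 = -17710619/4376400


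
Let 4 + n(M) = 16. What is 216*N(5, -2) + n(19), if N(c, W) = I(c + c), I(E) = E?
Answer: 2172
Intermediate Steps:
N(c, W) = 2*c (N(c, W) = c + c = 2*c)
n(M) = 12 (n(M) = -4 + 16 = 12)
216*N(5, -2) + n(19) = 216*(2*5) + 12 = 216*10 + 12 = 2160 + 12 = 2172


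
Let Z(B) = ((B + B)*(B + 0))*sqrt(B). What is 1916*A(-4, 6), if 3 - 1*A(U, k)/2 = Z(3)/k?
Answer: 11496 - 11496*sqrt(3) ≈ -8415.7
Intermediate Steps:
Z(B) = 2*B**(5/2) (Z(B) = ((2*B)*B)*sqrt(B) = (2*B**2)*sqrt(B) = 2*B**(5/2))
A(U, k) = 6 - 36*sqrt(3)/k (A(U, k) = 6 - 2*2*3**(5/2)/k = 6 - 2*2*(9*sqrt(3))/k = 6 - 2*18*sqrt(3)/k = 6 - 36*sqrt(3)/k)
1916*A(-4, 6) = 1916*(6 - 36*sqrt(3)/6) = 1916*(6 - 36*sqrt(3)*1/6) = 1916*(6 - 6*sqrt(3)) = 11496 - 11496*sqrt(3)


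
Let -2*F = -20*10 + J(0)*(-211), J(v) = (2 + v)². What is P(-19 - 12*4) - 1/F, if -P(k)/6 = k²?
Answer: -14059549/522 ≈ -26934.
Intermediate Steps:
F = 522 (F = -(-20*10 + (2 + 0)²*(-211))/2 = -(-200 + 2²*(-211))/2 = -(-200 + 4*(-211))/2 = -(-200 - 844)/2 = -½*(-1044) = 522)
P(k) = -6*k²
P(-19 - 12*4) - 1/F = -6*(-19 - 12*4)² - 1/522 = -6*(-19 - 48)² - 1*1/522 = -6*(-67)² - 1/522 = -6*4489 - 1/522 = -26934 - 1/522 = -14059549/522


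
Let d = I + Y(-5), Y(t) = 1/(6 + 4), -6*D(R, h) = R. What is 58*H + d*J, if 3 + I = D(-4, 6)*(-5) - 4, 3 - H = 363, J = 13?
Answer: -630391/30 ≈ -21013.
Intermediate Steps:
D(R, h) = -R/6
H = -360 (H = 3 - 1*363 = 3 - 363 = -360)
Y(t) = ⅒ (Y(t) = 1/10 = ⅒)
I = -31/3 (I = -3 + (-⅙*(-4)*(-5) - 4) = -3 + ((⅔)*(-5) - 4) = -3 + (-10/3 - 4) = -3 - 22/3 = -31/3 ≈ -10.333)
d = -307/30 (d = -31/3 + ⅒ = -307/30 ≈ -10.233)
58*H + d*J = 58*(-360) - 307/30*13 = -20880 - 3991/30 = -630391/30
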